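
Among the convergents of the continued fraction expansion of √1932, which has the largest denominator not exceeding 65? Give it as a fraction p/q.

967/22

√1932 = [43; 1, 20, 1, 86, …] (period length 4).
Convergents:
  p_0/q_0 = 43/1
  p_1/q_1 = 44/1
  p_2/q_2 = 923/21
  p_3/q_3 = 967/22
  p_4/q_4 = 84085/1913
q_3 = 22 ≤ 65 < 1913 = q_4, so the answer is 967/22.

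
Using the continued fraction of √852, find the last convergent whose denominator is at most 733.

√852 = [29; 5, 3, 2, 4, 2, 3, 5, 58, …] (period length 8).
Convergents:
  p_0/q_0 = 29/1
  p_1/q_1 = 146/5
  p_2/q_2 = 467/16
  p_3/q_3 = 1080/37
  p_4/q_4 = 4787/164
  p_5/q_5 = 10654/365
  p_6/q_6 = 36749/1259
q_5 = 365 ≤ 733 < 1259 = q_6, so the answer is 10654/365.

10654/365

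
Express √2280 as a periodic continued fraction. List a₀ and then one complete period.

a₀ = ⌊√2280⌋ = 47.
With m₀=0, d₀=1 and mₖ₊₁ = dₖaₖ − mₖ, dₖ₊₁ = (n − mₖ₊₁²)/dₖ, aₖ₊₁ = ⌊(a₀+mₖ₊₁)/dₖ₊₁⌋:
  k=1: m=47, d=71, a=1
  k=2: m=24, d=24, a=2
  k=3: m=24, d=71, a=1
  k=4: m=47, d=1, a=94
d=1 and a=2a₀=94 at k=4, so the next step gives (m, d) = (47, 71) again — its k=1 value — and the period has length 4.

[47; 1, 2, 1, 94]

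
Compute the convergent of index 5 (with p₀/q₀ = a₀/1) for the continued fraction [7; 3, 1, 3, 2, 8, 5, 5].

Using pₖ = aₖpₖ₋₁ + pₖ₋₂, qₖ = aₖqₖ₋₁ + qₖ₋₂ (with p₋₁=1, p₋₂=0, q₋₁=0, q₋₂=1):
  k=0: a=7, p=7, q=1
  k=1: a=3, p=22, q=3
  k=2: a=1, p=29, q=4
  k=3: a=3, p=109, q=15
  k=4: a=2, p=247, q=34
  k=5: a=8, p=2085, q=287

2085/287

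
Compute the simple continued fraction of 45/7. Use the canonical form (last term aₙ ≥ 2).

[6; 2, 3]

45 = 6×7 + 3
7 = 2×3 + 1
3 = 3×1 + 0  (stop)
So 45/7 = [6; 2, 3].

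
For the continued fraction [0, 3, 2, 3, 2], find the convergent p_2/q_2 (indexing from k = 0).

Using pₖ = aₖpₖ₋₁ + pₖ₋₂, qₖ = aₖqₖ₋₁ + qₖ₋₂ (with p₋₁=1, p₋₂=0, q₋₁=0, q₋₂=1):
  k=0: a=0, p=0, q=1
  k=1: a=3, p=1, q=3
  k=2: a=2, p=2, q=7

2/7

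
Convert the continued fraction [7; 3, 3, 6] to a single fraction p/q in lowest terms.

460/63

Fold from the inside: start with 6/1.
  3 + 1/6 = 19/6
  3 + 6/19 = 63/19
  7 + 19/63 = 460/63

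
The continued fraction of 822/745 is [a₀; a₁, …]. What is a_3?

822 = 1·745 + 77   →  a_0 = 1
745 = 9·77 + 52   →  a_1 = 9
77 = 1·52 + 25   →  a_2 = 1
52 = 2·25 + 2   →  a_3 = 2

2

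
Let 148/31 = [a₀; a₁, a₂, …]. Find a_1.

1

148 = 4·31 + 24   →  a_0 = 4
31 = 1·24 + 7   →  a_1 = 1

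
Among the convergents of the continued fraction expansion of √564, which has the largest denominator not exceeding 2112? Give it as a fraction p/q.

18049/760

√564 = [23; 1, 2, 1, 46, …] (period length 4).
Convergents:
  p_0/q_0 = 23/1
  p_1/q_1 = 24/1
  p_2/q_2 = 71/3
  p_3/q_3 = 95/4
  p_4/q_4 = 4441/187
  p_5/q_5 = 4536/191
  p_6/q_6 = 13513/569
  p_7/q_7 = 18049/760
  p_8/q_8 = 843767/35529
q_7 = 760 ≤ 2112 < 35529 = q_8, so the answer is 18049/760.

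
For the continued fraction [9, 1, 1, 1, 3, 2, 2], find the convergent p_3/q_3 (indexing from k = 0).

29/3

Using pₖ = aₖpₖ₋₁ + pₖ₋₂, qₖ = aₖqₖ₋₁ + qₖ₋₂ (with p₋₁=1, p₋₂=0, q₋₁=0, q₋₂=1):
  k=0: a=9, p=9, q=1
  k=1: a=1, p=10, q=1
  k=2: a=1, p=19, q=2
  k=3: a=1, p=29, q=3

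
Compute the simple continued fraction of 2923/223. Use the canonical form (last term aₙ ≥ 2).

2923 = 13·223 + 24
223 = 9·24 + 7
24 = 3·7 + 3
7 = 2·3 + 1
3 = 3·1 + 0  (stop)
So 2923/223 = [13; 9, 3, 2, 3].

[13; 9, 3, 2, 3]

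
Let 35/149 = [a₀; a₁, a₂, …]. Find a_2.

35 = 0·149 + 35   →  a_0 = 0
149 = 4·35 + 9   →  a_1 = 4
35 = 3·9 + 8   →  a_2 = 3

3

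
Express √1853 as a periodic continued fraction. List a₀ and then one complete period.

a₀ = ⌊√1853⌋ = 43.

[43; 21, 1, 1, 21, 86]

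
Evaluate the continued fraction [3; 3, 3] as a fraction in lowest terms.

Fold from the inside: start with 3/1.
  3 + 1/3 = 10/3
  3 + 3/10 = 33/10

33/10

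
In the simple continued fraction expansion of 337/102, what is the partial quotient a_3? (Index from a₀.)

337 = 3·102 + 31   →  a_0 = 3
102 = 3·31 + 9   →  a_1 = 3
31 = 3·9 + 4   →  a_2 = 3
9 = 2·4 + 1   →  a_3 = 2

2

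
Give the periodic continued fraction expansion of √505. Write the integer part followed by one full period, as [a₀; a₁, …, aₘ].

[22; 2, 8, 2, 44]

a₀ = ⌊√505⌋ = 22.
With m₀=0, d₀=1 and mₖ₊₁ = dₖaₖ − mₖ, dₖ₊₁ = (n − mₖ₊₁²)/dₖ, aₖ₊₁ = ⌊(a₀+mₖ₊₁)/dₖ₊₁⌋:
  k=1: m=22, d=21, a=2
  k=2: m=20, d=5, a=8
  k=3: m=20, d=21, a=2
  k=4: m=22, d=1, a=44
d=1 and a=2a₀=44 at k=4, so the next step gives (m, d) = (22, 21) again — its k=1 value — and the period has length 4.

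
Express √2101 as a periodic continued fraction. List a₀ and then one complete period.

[45; 1, 5, 8, 5, 1, 90]

a₀ = ⌊√2101⌋ = 45.
With m₀=0, d₀=1 and mₖ₊₁ = dₖaₖ − mₖ, dₖ₊₁ = (n − mₖ₊₁²)/dₖ, aₖ₊₁ = ⌊(a₀+mₖ₊₁)/dₖ₊₁⌋:
  k=1: m=45, d=76, a=1
  k=2: m=31, d=15, a=5
  k=3: m=44, d=11, a=8
  k=4: m=44, d=15, a=5
  k=5: m=31, d=76, a=1
  k=6: m=45, d=1, a=90
d=1 and a=2a₀=90 at k=6, so the next step gives (m, d) = (45, 76) again — its k=1 value — and the period has length 6.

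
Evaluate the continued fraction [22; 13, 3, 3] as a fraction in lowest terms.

Fold from the inside: start with 3/1.
  3 + 1/3 = 10/3
  13 + 3/10 = 133/10
  22 + 10/133 = 2936/133

2936/133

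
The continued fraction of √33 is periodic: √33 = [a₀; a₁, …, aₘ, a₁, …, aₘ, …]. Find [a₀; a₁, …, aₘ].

[5; 1, 2, 1, 10]

a₀ = ⌊√33⌋ = 5.
With m₀=0, d₀=1 and mₖ₊₁ = dₖaₖ − mₖ, dₖ₊₁ = (n − mₖ₊₁²)/dₖ, aₖ₊₁ = ⌊(a₀+mₖ₊₁)/dₖ₊₁⌋:
  k=1: m=5, d=8, a=1
  k=2: m=3, d=3, a=2
  k=3: m=3, d=8, a=1
  k=4: m=5, d=1, a=10
d=1 and a=2a₀=10 at k=4, so the next step gives (m, d) = (5, 8) again — its k=1 value — and the period has length 4.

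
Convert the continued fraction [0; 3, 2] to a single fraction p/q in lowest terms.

Fold from the inside: start with 2/1.
  3 + 1/2 = 7/2
  0 + 2/7 = 2/7

2/7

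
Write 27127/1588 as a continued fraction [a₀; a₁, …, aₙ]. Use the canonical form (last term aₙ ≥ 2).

27127 = 17·1588 + 131
1588 = 12·131 + 16
131 = 8·16 + 3
16 = 5·3 + 1
3 = 3·1 + 0  (stop)
So 27127/1588 = [17; 12, 8, 5, 3].

[17; 12, 8, 5, 3]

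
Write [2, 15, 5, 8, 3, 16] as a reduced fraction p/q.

Fold from the inside: start with 16/1.
  3 + 1/16 = 49/16
  8 + 16/49 = 408/49
  5 + 49/408 = 2089/408
  15 + 408/2089 = 31743/2089
  2 + 2089/31743 = 65575/31743

65575/31743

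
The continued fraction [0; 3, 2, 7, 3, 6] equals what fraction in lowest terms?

Fold from the inside: start with 6/1.
  3 + 1/6 = 19/6
  7 + 6/19 = 139/19
  2 + 19/139 = 297/139
  3 + 139/297 = 1030/297
  0 + 297/1030 = 297/1030

297/1030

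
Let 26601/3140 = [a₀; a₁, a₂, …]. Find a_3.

3

26601 = 8·3140 + 1481   →  a_0 = 8
3140 = 2·1481 + 178   →  a_1 = 2
1481 = 8·178 + 57   →  a_2 = 8
178 = 3·57 + 7   →  a_3 = 3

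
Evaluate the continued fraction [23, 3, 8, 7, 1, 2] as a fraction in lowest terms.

13619/584

Fold from the inside: start with 2/1.
  1 + 1/2 = 3/2
  7 + 2/3 = 23/3
  8 + 3/23 = 187/23
  3 + 23/187 = 584/187
  23 + 187/584 = 13619/584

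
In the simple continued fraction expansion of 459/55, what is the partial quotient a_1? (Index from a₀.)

459 = 8·55 + 19   →  a_0 = 8
55 = 2·19 + 17   →  a_1 = 2

2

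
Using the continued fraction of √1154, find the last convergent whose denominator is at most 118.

√1154 = [33; 1, 32, 1, 66, …] (period length 4).
Convergents:
  p_0/q_0 = 33/1
  p_1/q_1 = 34/1
  p_2/q_2 = 1121/33
  p_3/q_3 = 1155/34
  p_4/q_4 = 77351/2277
q_3 = 34 ≤ 118 < 2277 = q_4, so the answer is 1155/34.

1155/34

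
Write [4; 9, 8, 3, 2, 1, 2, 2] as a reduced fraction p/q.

Fold from the inside: start with 2/1.
  2 + 1/2 = 5/2
  1 + 2/5 = 7/5
  2 + 5/7 = 19/7
  3 + 7/19 = 64/19
  8 + 19/64 = 531/64
  9 + 64/531 = 4843/531
  4 + 531/4843 = 19903/4843

19903/4843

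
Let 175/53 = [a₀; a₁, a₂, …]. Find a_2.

175 = 3·53 + 16   →  a_0 = 3
53 = 3·16 + 5   →  a_1 = 3
16 = 3·5 + 1   →  a_2 = 3

3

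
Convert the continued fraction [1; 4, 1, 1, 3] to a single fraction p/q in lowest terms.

Fold from the inside: start with 3/1.
  1 + 1/3 = 4/3
  1 + 3/4 = 7/4
  4 + 4/7 = 32/7
  1 + 7/32 = 39/32

39/32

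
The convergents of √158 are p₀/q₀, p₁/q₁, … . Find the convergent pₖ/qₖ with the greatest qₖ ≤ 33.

88/7

√158 = [12; 1, 1, 3, 12, 3, 1, 1, 24, …] (period length 8).
Convergents:
  p_0/q_0 = 12/1
  p_1/q_1 = 13/1
  p_2/q_2 = 25/2
  p_3/q_3 = 88/7
  p_4/q_4 = 1081/86
q_3 = 7 ≤ 33 < 86 = q_4, so the answer is 88/7.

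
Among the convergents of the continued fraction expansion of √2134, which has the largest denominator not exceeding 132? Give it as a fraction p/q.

1894/41

√2134 = [46; 5, 8, 5, 92, …] (period length 4).
Convergents:
  p_0/q_0 = 46/1
  p_1/q_1 = 231/5
  p_2/q_2 = 1894/41
  p_3/q_3 = 9701/210
q_2 = 41 ≤ 132 < 210 = q_3, so the answer is 1894/41.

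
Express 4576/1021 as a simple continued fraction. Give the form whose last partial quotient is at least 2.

4576 = 4·1021 + 492
1021 = 2·492 + 37
492 = 13·37 + 11
37 = 3·11 + 4
11 = 2·4 + 3
4 = 1·3 + 1
3 = 3·1 + 0  (stop)
So 4576/1021 = [4; 2, 13, 3, 2, 1, 3].

[4; 2, 13, 3, 2, 1, 3]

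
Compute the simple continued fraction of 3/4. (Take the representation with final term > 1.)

[0; 1, 3]

3 = 0×4 + 3
4 = 1×3 + 1
3 = 3×1 + 0  (stop)
So 3/4 = [0; 1, 3].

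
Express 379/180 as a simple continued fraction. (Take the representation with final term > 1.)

379 = 2*180 + 19
180 = 9*19 + 9
19 = 2*9 + 1
9 = 9*1 + 0  (stop)
So 379/180 = [2; 9, 2, 9].

[2; 9, 2, 9]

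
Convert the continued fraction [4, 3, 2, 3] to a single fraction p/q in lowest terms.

Using pₖ = aₖpₖ₋₁ + pₖ₋₂ and qₖ = aₖqₖ₋₁ + qₖ₋₂:
  k=0: a=4, p=4, q=1
  k=1: a=3, p=13, q=3
  k=2: a=2, p=30, q=7
  k=3: a=3, p=103, q=24

103/24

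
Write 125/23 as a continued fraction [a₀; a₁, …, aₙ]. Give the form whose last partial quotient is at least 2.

[5; 2, 3, 3]

125 = 5·23 + 10
23 = 2·10 + 3
10 = 3·3 + 1
3 = 3·1 + 0  (stop)
So 125/23 = [5; 2, 3, 3].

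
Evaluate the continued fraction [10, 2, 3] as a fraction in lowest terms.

73/7

Fold from the inside: start with 3/1.
  2 + 1/3 = 7/3
  10 + 3/7 = 73/7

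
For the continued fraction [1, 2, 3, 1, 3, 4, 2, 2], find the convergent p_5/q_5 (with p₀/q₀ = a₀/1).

Using pₖ = aₖpₖ₋₁ + pₖ₋₂, qₖ = aₖqₖ₋₁ + qₖ₋₂ (with p₋₁=1, p₋₂=0, q₋₁=0, q₋₂=1):
  k=0: a=1, p=1, q=1
  k=1: a=2, p=3, q=2
  k=2: a=3, p=10, q=7
  k=3: a=1, p=13, q=9
  k=4: a=3, p=49, q=34
  k=5: a=4, p=209, q=145

209/145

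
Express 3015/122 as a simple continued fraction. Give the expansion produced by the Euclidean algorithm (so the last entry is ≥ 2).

3015 = 24*122 + 87
122 = 1*87 + 35
87 = 2*35 + 17
35 = 2*17 + 1
17 = 17*1 + 0  (stop)
So 3015/122 = [24; 1, 2, 2, 17].

[24; 1, 2, 2, 17]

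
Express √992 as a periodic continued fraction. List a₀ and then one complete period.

[31; 2, 62]

a₀ = ⌊√992⌋ = 31.
With m₀=0, d₀=1 and mₖ₊₁ = dₖaₖ − mₖ, dₖ₊₁ = (n − mₖ₊₁²)/dₖ, aₖ₊₁ = ⌊(a₀+mₖ₊₁)/dₖ₊₁⌋:
  k=1: m=31, d=31, a=2
  k=2: m=31, d=1, a=62
d=1 and a=2a₀=62 at k=2, so the next step gives (m, d) = (31, 31) again — its k=1 value — and the period has length 2.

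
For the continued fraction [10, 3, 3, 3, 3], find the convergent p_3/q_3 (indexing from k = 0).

340/33

Using pₖ = aₖpₖ₋₁ + pₖ₋₂, qₖ = aₖqₖ₋₁ + qₖ₋₂ (with p₋₁=1, p₋₂=0, q₋₁=0, q₋₂=1):
  k=0: a=10, p=10, q=1
  k=1: a=3, p=31, q=3
  k=2: a=3, p=103, q=10
  k=3: a=3, p=340, q=33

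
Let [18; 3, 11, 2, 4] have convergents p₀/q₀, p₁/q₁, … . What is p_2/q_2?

623/34

Using pₖ = aₖpₖ₋₁ + pₖ₋₂, qₖ = aₖqₖ₋₁ + qₖ₋₂ (with p₋₁=1, p₋₂=0, q₋₁=0, q₋₂=1):
  k=0: a=18, p=18, q=1
  k=1: a=3, p=55, q=3
  k=2: a=11, p=623, q=34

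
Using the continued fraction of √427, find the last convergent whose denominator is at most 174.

2583/125

√427 = [20; 1, 1, 1, 40, …] (period length 4).
Convergents:
  p_0/q_0 = 20/1
  p_1/q_1 = 21/1
  p_2/q_2 = 41/2
  p_3/q_3 = 62/3
  p_4/q_4 = 2521/122
  p_5/q_5 = 2583/125
  p_6/q_6 = 5104/247
q_5 = 125 ≤ 174 < 247 = q_6, so the answer is 2583/125.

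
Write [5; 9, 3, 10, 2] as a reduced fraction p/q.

3095/606

Using pₖ = aₖpₖ₋₁ + pₖ₋₂ and qₖ = aₖqₖ₋₁ + qₖ₋₂:
  k=0: a=5, p=5, q=1
  k=1: a=9, p=46, q=9
  k=2: a=3, p=143, q=28
  k=3: a=10, p=1476, q=289
  k=4: a=2, p=3095, q=606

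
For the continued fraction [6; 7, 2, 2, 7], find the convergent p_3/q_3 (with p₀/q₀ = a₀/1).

Using pₖ = aₖpₖ₋₁ + pₖ₋₂, qₖ = aₖqₖ₋₁ + qₖ₋₂ (with p₋₁=1, p₋₂=0, q₋₁=0, q₋₂=1):
  k=0: a=6, p=6, q=1
  k=1: a=7, p=43, q=7
  k=2: a=2, p=92, q=15
  k=3: a=2, p=227, q=37

227/37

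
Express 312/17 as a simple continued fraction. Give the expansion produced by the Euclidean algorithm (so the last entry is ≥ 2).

312 = 18*17 + 6
17 = 2*6 + 5
6 = 1*5 + 1
5 = 5*1 + 0  (stop)
So 312/17 = [18; 2, 1, 5].

[18; 2, 1, 5]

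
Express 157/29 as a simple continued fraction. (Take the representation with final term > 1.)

157 = 5×29 + 12
29 = 2×12 + 5
12 = 2×5 + 2
5 = 2×2 + 1
2 = 2×1 + 0  (stop)
So 157/29 = [5; 2, 2, 2, 2].

[5; 2, 2, 2, 2]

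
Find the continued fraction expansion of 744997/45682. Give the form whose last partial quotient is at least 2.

744997 = 16×45682 + 14085
45682 = 3×14085 + 3427
14085 = 4×3427 + 377
3427 = 9×377 + 34
377 = 11×34 + 3
34 = 11×3 + 1
3 = 3×1 + 0  (stop)
So 744997/45682 = [16; 3, 4, 9, 11, 11, 3].

[16; 3, 4, 9, 11, 11, 3]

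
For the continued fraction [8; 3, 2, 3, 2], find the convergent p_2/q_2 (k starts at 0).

Using pₖ = aₖpₖ₋₁ + pₖ₋₂, qₖ = aₖqₖ₋₁ + qₖ₋₂ (with p₋₁=1, p₋₂=0, q₋₁=0, q₋₂=1):
  k=0: a=8, p=8, q=1
  k=1: a=3, p=25, q=3
  k=2: a=2, p=58, q=7

58/7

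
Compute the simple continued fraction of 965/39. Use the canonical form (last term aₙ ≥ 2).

[24; 1, 2, 1, 9]

965 = 24·39 + 29
39 = 1·29 + 10
29 = 2·10 + 9
10 = 1·9 + 1
9 = 9·1 + 0  (stop)
So 965/39 = [24; 1, 2, 1, 9].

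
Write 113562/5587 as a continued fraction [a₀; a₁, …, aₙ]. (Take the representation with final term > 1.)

[20; 3, 15, 17, 3, 2]

113562 = 20*5587 + 1822
5587 = 3*1822 + 121
1822 = 15*121 + 7
121 = 17*7 + 2
7 = 3*2 + 1
2 = 2*1 + 0  (stop)
So 113562/5587 = [20; 3, 15, 17, 3, 2].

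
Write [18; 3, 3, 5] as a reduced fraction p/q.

Fold from the inside: start with 5/1.
  3 + 1/5 = 16/5
  3 + 5/16 = 53/16
  18 + 16/53 = 970/53

970/53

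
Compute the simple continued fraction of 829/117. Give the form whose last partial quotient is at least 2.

[7; 11, 1, 2, 3]

829 = 7×117 + 10
117 = 11×10 + 7
10 = 1×7 + 3
7 = 2×3 + 1
3 = 3×1 + 0  (stop)
So 829/117 = [7; 11, 1, 2, 3].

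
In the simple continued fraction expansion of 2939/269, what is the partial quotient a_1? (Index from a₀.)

2939 = 10·269 + 249   →  a_0 = 10
269 = 1·249 + 20   →  a_1 = 1

1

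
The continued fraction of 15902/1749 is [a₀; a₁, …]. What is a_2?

15902 = 9·1749 + 161   →  a_0 = 9
1749 = 10·161 + 139   →  a_1 = 10
161 = 1·139 + 22   →  a_2 = 1

1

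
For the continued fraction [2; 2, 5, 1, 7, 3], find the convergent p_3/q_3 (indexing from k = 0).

32/13

Using pₖ = aₖpₖ₋₁ + pₖ₋₂, qₖ = aₖqₖ₋₁ + qₖ₋₂ (with p₋₁=1, p₋₂=0, q₋₁=0, q₋₂=1):
  k=0: a=2, p=2, q=1
  k=1: a=2, p=5, q=2
  k=2: a=5, p=27, q=11
  k=3: a=1, p=32, q=13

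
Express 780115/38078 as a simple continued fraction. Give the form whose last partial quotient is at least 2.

[20; 2, 19, 5, 1, 15, 3, 3]

780115 = 20*38078 + 18555
38078 = 2*18555 + 968
18555 = 19*968 + 163
968 = 5*163 + 153
163 = 1*153 + 10
153 = 15*10 + 3
10 = 3*3 + 1
3 = 3*1 + 0  (stop)
So 780115/38078 = [20; 2, 19, 5, 1, 15, 3, 3].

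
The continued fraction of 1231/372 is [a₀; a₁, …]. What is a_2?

4

1231 = 3·372 + 115   →  a_0 = 3
372 = 3·115 + 27   →  a_1 = 3
115 = 4·27 + 7   →  a_2 = 4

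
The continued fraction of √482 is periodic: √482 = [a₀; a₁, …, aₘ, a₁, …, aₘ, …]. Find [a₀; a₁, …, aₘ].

a₀ = ⌊√482⌋ = 21.
With m₀=0, d₀=1 and mₖ₊₁ = dₖaₖ − mₖ, dₖ₊₁ = (n − mₖ₊₁²)/dₖ, aₖ₊₁ = ⌊(a₀+mₖ₊₁)/dₖ₊₁⌋:
  k=1: m=21, d=41, a=1
  k=2: m=20, d=2, a=20
  k=3: m=20, d=41, a=1
  k=4: m=21, d=1, a=42
d=1 and a=2a₀=42 at k=4, so the next step gives (m, d) = (21, 41) again — its k=1 value — and the period has length 4.

[21; 1, 20, 1, 42]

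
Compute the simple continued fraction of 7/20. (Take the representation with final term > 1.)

[0; 2, 1, 6]

7 = 0*20 + 7
20 = 2*7 + 6
7 = 1*6 + 1
6 = 6*1 + 0  (stop)
So 7/20 = [0; 2, 1, 6].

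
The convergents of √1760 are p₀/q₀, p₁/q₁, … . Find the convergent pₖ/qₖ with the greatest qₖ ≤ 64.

√1760 = [41; 1, 19, 1, 82, …] (period length 4).
Convergents:
  p_0/q_0 = 41/1
  p_1/q_1 = 42/1
  p_2/q_2 = 839/20
  p_3/q_3 = 881/21
  p_4/q_4 = 73081/1742
q_3 = 21 ≤ 64 < 1742 = q_4, so the answer is 881/21.

881/21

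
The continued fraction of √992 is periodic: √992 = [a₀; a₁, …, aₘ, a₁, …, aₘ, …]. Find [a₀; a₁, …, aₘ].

[31; 2, 62]

a₀ = ⌊√992⌋ = 31.
With m₀=0, d₀=1 and mₖ₊₁ = dₖaₖ − mₖ, dₖ₊₁ = (n − mₖ₊₁²)/dₖ, aₖ₊₁ = ⌊(a₀+mₖ₊₁)/dₖ₊₁⌋:
  k=1: m=31, d=31, a=2
  k=2: m=31, d=1, a=62
d=1 and a=2a₀=62 at k=2, so the next step gives (m, d) = (31, 31) again — its k=1 value — and the period has length 2.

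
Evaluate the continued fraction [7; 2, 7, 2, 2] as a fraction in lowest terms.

Fold from the inside: start with 2/1.
  2 + 1/2 = 5/2
  7 + 2/5 = 37/5
  2 + 5/37 = 79/37
  7 + 37/79 = 590/79

590/79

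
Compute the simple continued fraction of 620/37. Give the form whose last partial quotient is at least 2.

[16; 1, 3, 9]

620 = 16*37 + 28
37 = 1*28 + 9
28 = 3*9 + 1
9 = 9*1 + 0  (stop)
So 620/37 = [16; 1, 3, 9].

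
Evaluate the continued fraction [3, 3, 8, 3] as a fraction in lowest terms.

Using pₖ = aₖpₖ₋₁ + pₖ₋₂ and qₖ = aₖqₖ₋₁ + qₖ₋₂:
  k=0: a=3, p=3, q=1
  k=1: a=3, p=10, q=3
  k=2: a=8, p=83, q=25
  k=3: a=3, p=259, q=78

259/78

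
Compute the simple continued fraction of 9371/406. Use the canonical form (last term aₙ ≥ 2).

[23; 12, 3, 3, 3]

9371 = 23*406 + 33
406 = 12*33 + 10
33 = 3*10 + 3
10 = 3*3 + 1
3 = 3*1 + 0  (stop)
So 9371/406 = [23; 12, 3, 3, 3].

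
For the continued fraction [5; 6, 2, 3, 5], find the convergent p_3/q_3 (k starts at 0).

Using pₖ = aₖpₖ₋₁ + pₖ₋₂, qₖ = aₖqₖ₋₁ + qₖ₋₂ (with p₋₁=1, p₋₂=0, q₋₁=0, q₋₂=1):
  k=0: a=5, p=5, q=1
  k=1: a=6, p=31, q=6
  k=2: a=2, p=67, q=13
  k=3: a=3, p=232, q=45

232/45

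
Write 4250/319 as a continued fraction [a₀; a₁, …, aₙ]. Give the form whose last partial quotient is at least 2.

4250 = 13·319 + 103
319 = 3·103 + 10
103 = 10·10 + 3
10 = 3·3 + 1
3 = 3·1 + 0  (stop)
So 4250/319 = [13; 3, 10, 3, 3].

[13; 3, 10, 3, 3]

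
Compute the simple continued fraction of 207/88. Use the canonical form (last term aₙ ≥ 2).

[2; 2, 1, 5, 5]

207 = 2·88 + 31
88 = 2·31 + 26
31 = 1·26 + 5
26 = 5·5 + 1
5 = 5·1 + 0  (stop)
So 207/88 = [2; 2, 1, 5, 5].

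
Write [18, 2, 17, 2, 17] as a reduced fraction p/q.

23274/1259

Fold from the inside: start with 17/1.
  2 + 1/17 = 35/17
  17 + 17/35 = 612/35
  2 + 35/612 = 1259/612
  18 + 612/1259 = 23274/1259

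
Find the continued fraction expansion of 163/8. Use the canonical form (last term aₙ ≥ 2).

[20; 2, 1, 2]

163 = 20·8 + 3
8 = 2·3 + 2
3 = 1·2 + 1
2 = 2·1 + 0  (stop)
So 163/8 = [20; 2, 1, 2].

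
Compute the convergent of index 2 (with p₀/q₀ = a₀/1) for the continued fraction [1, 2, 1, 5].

4/3

Using pₖ = aₖpₖ₋₁ + pₖ₋₂, qₖ = aₖqₖ₋₁ + qₖ₋₂ (with p₋₁=1, p₋₂=0, q₋₁=0, q₋₂=1):
  k=0: a=1, p=1, q=1
  k=1: a=2, p=3, q=2
  k=2: a=1, p=4, q=3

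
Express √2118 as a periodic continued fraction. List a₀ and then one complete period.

a₀ = ⌊√2118⌋ = 46.
With m₀=0, d₀=1 and mₖ₊₁ = dₖaₖ − mₖ, dₖ₊₁ = (n − mₖ₊₁²)/dₖ, aₖ₊₁ = ⌊(a₀+mₖ₊₁)/dₖ₊₁⌋:
  k=1: m=46, d=2, a=46
  k=2: m=46, d=1, a=92
d=1 and a=2a₀=92 at k=2, so the next step gives (m, d) = (46, 2) again — its k=1 value — and the period has length 2.

[46; 46, 92]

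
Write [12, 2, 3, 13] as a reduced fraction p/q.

1156/93

Using pₖ = aₖpₖ₋₁ + pₖ₋₂ and qₖ = aₖqₖ₋₁ + qₖ₋₂:
  k=0: a=12, p=12, q=1
  k=1: a=2, p=25, q=2
  k=2: a=3, p=87, q=7
  k=3: a=13, p=1156, q=93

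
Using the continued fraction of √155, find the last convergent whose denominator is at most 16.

112/9

√155 = [12; 2, 4, 2, 24, …] (period length 4).
Convergents:
  p_0/q_0 = 12/1
  p_1/q_1 = 25/2
  p_2/q_2 = 112/9
  p_3/q_3 = 249/20
q_2 = 9 ≤ 16 < 20 = q_3, so the answer is 112/9.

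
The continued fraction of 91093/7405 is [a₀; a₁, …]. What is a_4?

91093 = 12·7405 + 2233   →  a_0 = 12
7405 = 3·2233 + 706   →  a_1 = 3
2233 = 3·706 + 115   →  a_2 = 3
706 = 6·115 + 16   →  a_3 = 6
115 = 7·16 + 3   →  a_4 = 7

7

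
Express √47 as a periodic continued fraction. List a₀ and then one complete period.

a₀ = ⌊√47⌋ = 6.

[6; 1, 5, 1, 12]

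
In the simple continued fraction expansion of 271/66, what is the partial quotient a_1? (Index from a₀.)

271 = 4·66 + 7   →  a_0 = 4
66 = 9·7 + 3   →  a_1 = 9

9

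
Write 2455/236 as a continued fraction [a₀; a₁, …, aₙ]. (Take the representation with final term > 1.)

[10; 2, 2, 15, 3]

2455 = 10·236 + 95
236 = 2·95 + 46
95 = 2·46 + 3
46 = 15·3 + 1
3 = 3·1 + 0  (stop)
So 2455/236 = [10; 2, 2, 15, 3].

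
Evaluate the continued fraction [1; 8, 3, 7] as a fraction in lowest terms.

205/183

Using pₖ = aₖpₖ₋₁ + pₖ₋₂ and qₖ = aₖqₖ₋₁ + qₖ₋₂:
  k=0: a=1, p=1, q=1
  k=1: a=8, p=9, q=8
  k=2: a=3, p=28, q=25
  k=3: a=7, p=205, q=183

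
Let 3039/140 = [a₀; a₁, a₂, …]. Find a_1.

1

3039 = 21·140 + 99   →  a_0 = 21
140 = 1·99 + 41   →  a_1 = 1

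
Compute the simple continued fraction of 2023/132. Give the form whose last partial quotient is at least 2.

[15; 3, 14, 3]

2023 = 15*132 + 43
132 = 3*43 + 3
43 = 14*3 + 1
3 = 3*1 + 0  (stop)
So 2023/132 = [15; 3, 14, 3].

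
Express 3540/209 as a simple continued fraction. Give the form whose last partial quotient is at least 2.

3540 = 16·209 + 196
209 = 1·196 + 13
196 = 15·13 + 1
13 = 13·1 + 0  (stop)
So 3540/209 = [16; 1, 15, 13].

[16; 1, 15, 13]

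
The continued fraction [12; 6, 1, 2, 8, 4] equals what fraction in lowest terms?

8359/688

Fold from the inside: start with 4/1.
  8 + 1/4 = 33/4
  2 + 4/33 = 70/33
  1 + 33/70 = 103/70
  6 + 70/103 = 688/103
  12 + 103/688 = 8359/688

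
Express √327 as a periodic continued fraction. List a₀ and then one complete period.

[18; 12, 36]

a₀ = ⌊√327⌋ = 18.
With m₀=0, d₀=1 and mₖ₊₁ = dₖaₖ − mₖ, dₖ₊₁ = (n − mₖ₊₁²)/dₖ, aₖ₊₁ = ⌊(a₀+mₖ₊₁)/dₖ₊₁⌋:
  k=1: m=18, d=3, a=12
  k=2: m=18, d=1, a=36
d=1 and a=2a₀=36 at k=2, so the next step gives (m, d) = (18, 3) again — its k=1 value — and the period has length 2.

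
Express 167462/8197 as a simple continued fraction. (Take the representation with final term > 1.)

167462 = 20×8197 + 3522
8197 = 2×3522 + 1153
3522 = 3×1153 + 63
1153 = 18×63 + 19
63 = 3×19 + 6
19 = 3×6 + 1
6 = 6×1 + 0  (stop)
So 167462/8197 = [20; 2, 3, 18, 3, 3, 6].

[20; 2, 3, 18, 3, 3, 6]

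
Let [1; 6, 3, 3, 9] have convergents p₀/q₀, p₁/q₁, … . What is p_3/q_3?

Using pₖ = aₖpₖ₋₁ + pₖ₋₂, qₖ = aₖqₖ₋₁ + qₖ₋₂ (with p₋₁=1, p₋₂=0, q₋₁=0, q₋₂=1):
  k=0: a=1, p=1, q=1
  k=1: a=6, p=7, q=6
  k=2: a=3, p=22, q=19
  k=3: a=3, p=73, q=63

73/63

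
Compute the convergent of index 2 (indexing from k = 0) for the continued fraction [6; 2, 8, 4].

110/17

Using pₖ = aₖpₖ₋₁ + pₖ₋₂, qₖ = aₖqₖ₋₁ + qₖ₋₂ (with p₋₁=1, p₋₂=0, q₋₁=0, q₋₂=1):
  k=0: a=6, p=6, q=1
  k=1: a=2, p=13, q=2
  k=2: a=8, p=110, q=17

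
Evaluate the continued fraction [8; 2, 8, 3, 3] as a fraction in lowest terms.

Using pₖ = aₖpₖ₋₁ + pₖ₋₂ and qₖ = aₖqₖ₋₁ + qₖ₋₂:
  k=0: a=8, p=8, q=1
  k=1: a=2, p=17, q=2
  k=2: a=8, p=144, q=17
  k=3: a=3, p=449, q=53
  k=4: a=3, p=1491, q=176

1491/176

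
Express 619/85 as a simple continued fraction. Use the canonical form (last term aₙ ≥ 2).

619 = 7*85 + 24
85 = 3*24 + 13
24 = 1*13 + 11
13 = 1*11 + 2
11 = 5*2 + 1
2 = 2*1 + 0  (stop)
So 619/85 = [7; 3, 1, 1, 5, 2].

[7; 3, 1, 1, 5, 2]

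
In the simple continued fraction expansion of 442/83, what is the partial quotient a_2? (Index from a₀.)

13

442 = 5·83 + 27   →  a_0 = 5
83 = 3·27 + 2   →  a_1 = 3
27 = 13·2 + 1   →  a_2 = 13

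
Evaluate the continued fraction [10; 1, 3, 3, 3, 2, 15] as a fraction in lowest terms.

16453/1528

Using pₖ = aₖpₖ₋₁ + pₖ₋₂ and qₖ = aₖqₖ₋₁ + qₖ₋₂:
  k=0: a=10, p=10, q=1
  k=1: a=1, p=11, q=1
  k=2: a=3, p=43, q=4
  k=3: a=3, p=140, q=13
  k=4: a=3, p=463, q=43
  k=5: a=2, p=1066, q=99
  k=6: a=15, p=16453, q=1528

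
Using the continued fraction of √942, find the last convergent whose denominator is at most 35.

√942 = [30; 1, 2, 4, 20, 4, 2, 1, 60, …] (period length 8).
Convergents:
  p_0/q_0 = 30/1
  p_1/q_1 = 31/1
  p_2/q_2 = 92/3
  p_3/q_3 = 399/13
  p_4/q_4 = 8072/263
q_3 = 13 ≤ 35 < 263 = q_4, so the answer is 399/13.

399/13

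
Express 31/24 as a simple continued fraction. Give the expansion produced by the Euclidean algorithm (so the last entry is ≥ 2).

31 = 1·24 + 7
24 = 3·7 + 3
7 = 2·3 + 1
3 = 3·1 + 0  (stop)
So 31/24 = [1; 3, 2, 3].

[1; 3, 2, 3]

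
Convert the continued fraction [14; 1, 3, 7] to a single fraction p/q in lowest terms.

428/29

Fold from the inside: start with 7/1.
  3 + 1/7 = 22/7
  1 + 7/22 = 29/22
  14 + 22/29 = 428/29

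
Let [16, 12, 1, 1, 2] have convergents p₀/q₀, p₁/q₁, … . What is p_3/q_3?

402/25

Using pₖ = aₖpₖ₋₁ + pₖ₋₂, qₖ = aₖqₖ₋₁ + qₖ₋₂ (with p₋₁=1, p₋₂=0, q₋₁=0, q₋₂=1):
  k=0: a=16, p=16, q=1
  k=1: a=12, p=193, q=12
  k=2: a=1, p=209, q=13
  k=3: a=1, p=402, q=25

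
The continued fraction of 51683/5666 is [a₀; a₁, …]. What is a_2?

51683 = 9·5666 + 689   →  a_0 = 9
5666 = 8·689 + 154   →  a_1 = 8
689 = 4·154 + 73   →  a_2 = 4

4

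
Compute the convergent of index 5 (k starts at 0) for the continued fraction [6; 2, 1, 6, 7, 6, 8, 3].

5575/878

Using pₖ = aₖpₖ₋₁ + pₖ₋₂, qₖ = aₖqₖ₋₁ + qₖ₋₂ (with p₋₁=1, p₋₂=0, q₋₁=0, q₋₂=1):
  k=0: a=6, p=6, q=1
  k=1: a=2, p=13, q=2
  k=2: a=1, p=19, q=3
  k=3: a=6, p=127, q=20
  k=4: a=7, p=908, q=143
  k=5: a=6, p=5575, q=878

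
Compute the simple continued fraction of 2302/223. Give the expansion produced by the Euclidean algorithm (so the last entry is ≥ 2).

2302 = 10*223 + 72
223 = 3*72 + 7
72 = 10*7 + 2
7 = 3*2 + 1
2 = 2*1 + 0  (stop)
So 2302/223 = [10; 3, 10, 3, 2].

[10; 3, 10, 3, 2]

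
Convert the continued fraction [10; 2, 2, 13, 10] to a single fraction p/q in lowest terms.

7022/675

Using pₖ = aₖpₖ₋₁ + pₖ₋₂ and qₖ = aₖqₖ₋₁ + qₖ₋₂:
  k=0: a=10, p=10, q=1
  k=1: a=2, p=21, q=2
  k=2: a=2, p=52, q=5
  k=3: a=13, p=697, q=67
  k=4: a=10, p=7022, q=675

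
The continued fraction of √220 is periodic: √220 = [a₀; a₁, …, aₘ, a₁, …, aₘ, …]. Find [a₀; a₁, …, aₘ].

a₀ = ⌊√220⌋ = 14.
With m₀=0, d₀=1 and mₖ₊₁ = dₖaₖ − mₖ, dₖ₊₁ = (n − mₖ₊₁²)/dₖ, aₖ₊₁ = ⌊(a₀+mₖ₊₁)/dₖ₊₁⌋:
  k=1: m=14, d=24, a=1
  k=2: m=10, d=5, a=4
  k=3: m=10, d=24, a=1
  k=4: m=14, d=1, a=28
d=1 and a=2a₀=28 at k=4, so the next step gives (m, d) = (14, 24) again — its k=1 value — and the period has length 4.

[14; 1, 4, 1, 28]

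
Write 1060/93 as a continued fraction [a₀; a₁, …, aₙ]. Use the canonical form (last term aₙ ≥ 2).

1060 = 11·93 + 37
93 = 2·37 + 19
37 = 1·19 + 18
19 = 1·18 + 1
18 = 18·1 + 0  (stop)
So 1060/93 = [11; 2, 1, 1, 18].

[11; 2, 1, 1, 18]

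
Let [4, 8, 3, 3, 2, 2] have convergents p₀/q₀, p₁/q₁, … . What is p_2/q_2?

Using pₖ = aₖpₖ₋₁ + pₖ₋₂, qₖ = aₖqₖ₋₁ + qₖ₋₂ (with p₋₁=1, p₋₂=0, q₋₁=0, q₋₂=1):
  k=0: a=4, p=4, q=1
  k=1: a=8, p=33, q=8
  k=2: a=3, p=103, q=25

103/25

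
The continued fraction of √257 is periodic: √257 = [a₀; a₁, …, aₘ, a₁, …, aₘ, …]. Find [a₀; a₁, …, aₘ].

[16; 32]

a₀ = ⌊√257⌋ = 16.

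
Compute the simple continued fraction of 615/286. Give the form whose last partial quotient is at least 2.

615 = 2×286 + 43
286 = 6×43 + 28
43 = 1×28 + 15
28 = 1×15 + 13
15 = 1×13 + 2
13 = 6×2 + 1
2 = 2×1 + 0  (stop)
So 615/286 = [2; 6, 1, 1, 1, 6, 2].

[2; 6, 1, 1, 1, 6, 2]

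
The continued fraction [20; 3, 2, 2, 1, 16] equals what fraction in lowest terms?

8137/401

Fold from the inside: start with 16/1.
  1 + 1/16 = 17/16
  2 + 16/17 = 50/17
  2 + 17/50 = 117/50
  3 + 50/117 = 401/117
  20 + 117/401 = 8137/401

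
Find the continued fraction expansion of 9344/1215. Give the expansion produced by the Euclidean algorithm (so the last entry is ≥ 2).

[7; 1, 2, 4, 3, 9, 3]

9344 = 7*1215 + 839
1215 = 1*839 + 376
839 = 2*376 + 87
376 = 4*87 + 28
87 = 3*28 + 3
28 = 9*3 + 1
3 = 3*1 + 0  (stop)
So 9344/1215 = [7; 1, 2, 4, 3, 9, 3].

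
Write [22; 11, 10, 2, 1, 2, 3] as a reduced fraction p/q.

Using pₖ = aₖpₖ₋₁ + pₖ₋₂ and qₖ = aₖqₖ₋₁ + qₖ₋₂:
  k=0: a=22, p=22, q=1
  k=1: a=11, p=243, q=11
  k=2: a=10, p=2452, q=111
  k=3: a=2, p=5147, q=233
  k=4: a=1, p=7599, q=344
  k=5: a=2, p=20345, q=921
  k=6: a=3, p=68634, q=3107

68634/3107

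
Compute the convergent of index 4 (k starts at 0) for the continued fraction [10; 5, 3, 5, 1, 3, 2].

Using pₖ = aₖpₖ₋₁ + pₖ₋₂, qₖ = aₖqₖ₋₁ + qₖ₋₂ (with p₋₁=1, p₋₂=0, q₋₁=0, q₋₂=1):
  k=0: a=10, p=10, q=1
  k=1: a=5, p=51, q=5
  k=2: a=3, p=163, q=16
  k=3: a=5, p=866, q=85
  k=4: a=1, p=1029, q=101

1029/101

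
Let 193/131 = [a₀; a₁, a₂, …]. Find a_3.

1

193 = 1·131 + 62   →  a_0 = 1
131 = 2·62 + 7   →  a_1 = 2
62 = 8·7 + 6   →  a_2 = 8
7 = 1·6 + 1   →  a_3 = 1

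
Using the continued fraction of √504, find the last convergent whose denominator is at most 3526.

40365/1798

√504 = [22; 2, 4, 2, 44, …] (period length 4).
Convergents:
  p_0/q_0 = 22/1
  p_1/q_1 = 45/2
  p_2/q_2 = 202/9
  p_3/q_3 = 449/20
  p_4/q_4 = 19958/889
  p_5/q_5 = 40365/1798
  p_6/q_6 = 181418/8081
q_5 = 1798 ≤ 3526 < 8081 = q_6, so the answer is 40365/1798.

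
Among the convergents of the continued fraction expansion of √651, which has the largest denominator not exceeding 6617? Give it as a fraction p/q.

89378/3503

√651 = [25; 1, 1, 16, 1, 1, 50, …] (period length 6).
Convergents:
  p_0/q_0 = 25/1
  p_1/q_1 = 26/1
  p_2/q_2 = 51/2
  p_3/q_3 = 842/33
  p_4/q_4 = 893/35
  p_5/q_5 = 1735/68
  p_6/q_6 = 87643/3435
  p_7/q_7 = 89378/3503
  p_8/q_8 = 177021/6938
q_7 = 3503 ≤ 6617 < 6938 = q_8, so the answer is 89378/3503.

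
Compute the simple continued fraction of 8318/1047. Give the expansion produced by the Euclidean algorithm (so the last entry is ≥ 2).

[7; 1, 17, 19, 3]

8318 = 7*1047 + 989
1047 = 1*989 + 58
989 = 17*58 + 3
58 = 19*3 + 1
3 = 3*1 + 0  (stop)
So 8318/1047 = [7; 1, 17, 19, 3].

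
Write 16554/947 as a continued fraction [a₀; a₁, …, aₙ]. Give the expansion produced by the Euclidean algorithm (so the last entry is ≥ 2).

[17; 2, 12, 3, 2, 1, 3]

16554 = 17*947 + 455
947 = 2*455 + 37
455 = 12*37 + 11
37 = 3*11 + 4
11 = 2*4 + 3
4 = 1*3 + 1
3 = 3*1 + 0  (stop)
So 16554/947 = [17; 2, 12, 3, 2, 1, 3].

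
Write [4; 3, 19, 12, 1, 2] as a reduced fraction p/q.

9577/2213

Using pₖ = aₖpₖ₋₁ + pₖ₋₂ and qₖ = aₖqₖ₋₁ + qₖ₋₂:
  k=0: a=4, p=4, q=1
  k=1: a=3, p=13, q=3
  k=2: a=19, p=251, q=58
  k=3: a=12, p=3025, q=699
  k=4: a=1, p=3276, q=757
  k=5: a=2, p=9577, q=2213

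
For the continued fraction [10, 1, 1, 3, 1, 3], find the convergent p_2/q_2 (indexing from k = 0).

21/2

Using pₖ = aₖpₖ₋₁ + pₖ₋₂, qₖ = aₖqₖ₋₁ + qₖ₋₂ (with p₋₁=1, p₋₂=0, q₋₁=0, q₋₂=1):
  k=0: a=10, p=10, q=1
  k=1: a=1, p=11, q=1
  k=2: a=1, p=21, q=2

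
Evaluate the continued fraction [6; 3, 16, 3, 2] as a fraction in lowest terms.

Fold from the inside: start with 2/1.
  3 + 1/2 = 7/2
  16 + 2/7 = 114/7
  3 + 7/114 = 349/114
  6 + 114/349 = 2208/349

2208/349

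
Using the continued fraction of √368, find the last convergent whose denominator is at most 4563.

√368 = [19; 5, 2, 5, 38, …] (period length 4).
Convergents:
  p_0/q_0 = 19/1
  p_1/q_1 = 96/5
  p_2/q_2 = 211/11
  p_3/q_3 = 1151/60
  p_4/q_4 = 43949/2291
  p_5/q_5 = 220896/11515
q_4 = 2291 ≤ 4563 < 11515 = q_5, so the answer is 43949/2291.

43949/2291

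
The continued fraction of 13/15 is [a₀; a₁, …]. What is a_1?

1

13 = 0·15 + 13   →  a_0 = 0
15 = 1·13 + 2   →  a_1 = 1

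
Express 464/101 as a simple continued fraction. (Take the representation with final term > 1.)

464 = 4·101 + 60
101 = 1·60 + 41
60 = 1·41 + 19
41 = 2·19 + 3
19 = 6·3 + 1
3 = 3·1 + 0  (stop)
So 464/101 = [4; 1, 1, 2, 6, 3].

[4; 1, 1, 2, 6, 3]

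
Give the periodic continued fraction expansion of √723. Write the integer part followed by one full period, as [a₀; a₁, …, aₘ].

[26; 1, 7, 1, 52]

a₀ = ⌊√723⌋ = 26.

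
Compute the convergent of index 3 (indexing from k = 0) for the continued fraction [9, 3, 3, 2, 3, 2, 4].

214/23

Using pₖ = aₖpₖ₋₁ + pₖ₋₂, qₖ = aₖqₖ₋₁ + qₖ₋₂ (with p₋₁=1, p₋₂=0, q₋₁=0, q₋₂=1):
  k=0: a=9, p=9, q=1
  k=1: a=3, p=28, q=3
  k=2: a=3, p=93, q=10
  k=3: a=2, p=214, q=23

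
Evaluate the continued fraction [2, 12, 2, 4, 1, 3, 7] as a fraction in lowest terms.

Fold from the inside: start with 7/1.
  3 + 1/7 = 22/7
  1 + 7/22 = 29/22
  4 + 22/29 = 138/29
  2 + 29/138 = 305/138
  12 + 138/305 = 3798/305
  2 + 305/3798 = 7901/3798

7901/3798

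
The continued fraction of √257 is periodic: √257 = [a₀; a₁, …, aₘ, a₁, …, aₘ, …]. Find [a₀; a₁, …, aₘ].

a₀ = ⌊√257⌋ = 16.

[16; 32]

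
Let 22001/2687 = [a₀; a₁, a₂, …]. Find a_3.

8

22001 = 8·2687 + 505   →  a_0 = 8
2687 = 5·505 + 162   →  a_1 = 5
505 = 3·162 + 19   →  a_2 = 3
162 = 8·19 + 10   →  a_3 = 8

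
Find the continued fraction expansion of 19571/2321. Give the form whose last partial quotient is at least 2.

19571 = 8*2321 + 1003
2321 = 2*1003 + 315
1003 = 3*315 + 58
315 = 5*58 + 25
58 = 2*25 + 8
25 = 3*8 + 1
8 = 8*1 + 0  (stop)
So 19571/2321 = [8; 2, 3, 5, 2, 3, 8].

[8; 2, 3, 5, 2, 3, 8]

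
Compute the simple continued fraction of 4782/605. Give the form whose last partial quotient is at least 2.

[7; 1, 9, 2, 3, 8]

4782 = 7·605 + 547
605 = 1·547 + 58
547 = 9·58 + 25
58 = 2·25 + 8
25 = 3·8 + 1
8 = 8·1 + 0  (stop)
So 4782/605 = [7; 1, 9, 2, 3, 8].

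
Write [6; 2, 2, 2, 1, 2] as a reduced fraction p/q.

Using pₖ = aₖpₖ₋₁ + pₖ₋₂ and qₖ = aₖqₖ₋₁ + qₖ₋₂:
  k=0: a=6, p=6, q=1
  k=1: a=2, p=13, q=2
  k=2: a=2, p=32, q=5
  k=3: a=2, p=77, q=12
  k=4: a=1, p=109, q=17
  k=5: a=2, p=295, q=46

295/46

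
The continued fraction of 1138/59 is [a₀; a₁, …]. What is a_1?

1138 = 19·59 + 17   →  a_0 = 19
59 = 3·17 + 8   →  a_1 = 3

3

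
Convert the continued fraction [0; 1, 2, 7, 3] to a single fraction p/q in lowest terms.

Using pₖ = aₖpₖ₋₁ + pₖ₋₂ and qₖ = aₖqₖ₋₁ + qₖ₋₂:
  k=0: a=0, p=0, q=1
  k=1: a=1, p=1, q=1
  k=2: a=2, p=2, q=3
  k=3: a=7, p=15, q=22
  k=4: a=3, p=47, q=69

47/69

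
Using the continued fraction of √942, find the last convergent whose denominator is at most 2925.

√942 = [30; 1, 2, 4, 20, 4, 2, 1, 60, …] (period length 8).
Convergents:
  p_0/q_0 = 30/1
  p_1/q_1 = 31/1
  p_2/q_2 = 92/3
  p_3/q_3 = 399/13
  p_4/q_4 = 8072/263
  p_5/q_5 = 32687/1065
  p_6/q_6 = 73446/2393
  p_7/q_7 = 106133/3458
q_6 = 2393 ≤ 2925 < 3458 = q_7, so the answer is 73446/2393.

73446/2393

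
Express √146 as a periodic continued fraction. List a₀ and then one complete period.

[12; 12, 24]

a₀ = ⌊√146⌋ = 12.
With m₀=0, d₀=1 and mₖ₊₁ = dₖaₖ − mₖ, dₖ₊₁ = (n − mₖ₊₁²)/dₖ, aₖ₊₁ = ⌊(a₀+mₖ₊₁)/dₖ₊₁⌋:
  k=1: m=12, d=2, a=12
  k=2: m=12, d=1, a=24
d=1 and a=2a₀=24 at k=2, so the next step gives (m, d) = (12, 2) again — its k=1 value — and the period has length 2.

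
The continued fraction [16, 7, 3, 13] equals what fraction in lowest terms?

Fold from the inside: start with 13/1.
  3 + 1/13 = 40/13
  7 + 13/40 = 293/40
  16 + 40/293 = 4728/293

4728/293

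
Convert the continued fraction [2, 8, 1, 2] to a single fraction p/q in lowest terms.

55/26

Fold from the inside: start with 2/1.
  1 + 1/2 = 3/2
  8 + 2/3 = 26/3
  2 + 3/26 = 55/26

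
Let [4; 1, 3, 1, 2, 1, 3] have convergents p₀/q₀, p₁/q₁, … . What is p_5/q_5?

91/19

Using pₖ = aₖpₖ₋₁ + pₖ₋₂, qₖ = aₖqₖ₋₁ + qₖ₋₂ (with p₋₁=1, p₋₂=0, q₋₁=0, q₋₂=1):
  k=0: a=4, p=4, q=1
  k=1: a=1, p=5, q=1
  k=2: a=3, p=19, q=4
  k=3: a=1, p=24, q=5
  k=4: a=2, p=67, q=14
  k=5: a=1, p=91, q=19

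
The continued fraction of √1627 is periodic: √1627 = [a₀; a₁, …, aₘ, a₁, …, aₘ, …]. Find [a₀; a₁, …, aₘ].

a₀ = ⌊√1627⌋ = 40.

[40; 2, 1, 39, 1, 2, 80]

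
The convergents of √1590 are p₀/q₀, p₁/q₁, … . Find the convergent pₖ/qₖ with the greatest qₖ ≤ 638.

25161/631

√1590 = [39; 1, 6, 1, 78, …] (period length 4).
Convergents:
  p_0/q_0 = 39/1
  p_1/q_1 = 40/1
  p_2/q_2 = 279/7
  p_3/q_3 = 319/8
  p_4/q_4 = 25161/631
  p_5/q_5 = 25480/639
q_4 = 631 ≤ 638 < 639 = q_5, so the answer is 25161/631.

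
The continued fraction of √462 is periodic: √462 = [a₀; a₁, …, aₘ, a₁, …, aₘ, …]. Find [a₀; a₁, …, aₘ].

a₀ = ⌊√462⌋ = 21.
With m₀=0, d₀=1 and mₖ₊₁ = dₖaₖ − mₖ, dₖ₊₁ = (n − mₖ₊₁²)/dₖ, aₖ₊₁ = ⌊(a₀+mₖ₊₁)/dₖ₊₁⌋:
  k=1: m=21, d=21, a=2
  k=2: m=21, d=1, a=42
d=1 and a=2a₀=42 at k=2, so the next step gives (m, d) = (21, 21) again — its k=1 value — and the period has length 2.

[21; 2, 42]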